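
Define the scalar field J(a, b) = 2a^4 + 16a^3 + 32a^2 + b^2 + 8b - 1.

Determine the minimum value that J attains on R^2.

-17

J(a,b) separates as P(a) + Q(b) − 1, so its minimum is min P + min Q − 1.
P'(a) = 8a(a + 2)(a + 4) vanishes at a ∈ {-4, -2, 0}; Q'(b) = 2b + 8 vanishes at b ∈ {-4}.
Local minima of P (where P''>0): P(-4)=0, P(0)=0. Local minima of Q: Q(-4)=-16.
So the global minimum of J is P(-4) + Q(-4) − 1 = 0 − 16 − 1 = -17, attained at (-4, -4).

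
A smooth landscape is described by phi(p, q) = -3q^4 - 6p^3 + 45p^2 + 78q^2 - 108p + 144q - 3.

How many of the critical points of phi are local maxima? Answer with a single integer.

phi separates as a function of p plus a function of q, so ∇phi=0 decouples.
∂phi/∂p = -18(p - 3)(p - 2) = 0 at p ∈ {2, 3}; ∂phi/∂q = -12(q - 4)(q + 1)(q + 3) = 0 at q ∈ {-3, -1, 4}.
The Hessian is diagonal: diag(phi_pp, phi_qq). Second derivatives: phi_pp(2)=18, phi_pp(3)=-18; phi_qq(-3)=-168, phi_qq(-1)=120, phi_qq(4)=-420.
Local maxima occur where both diagonal entries negative: (3, -3), (3, 4). Count: 2.

2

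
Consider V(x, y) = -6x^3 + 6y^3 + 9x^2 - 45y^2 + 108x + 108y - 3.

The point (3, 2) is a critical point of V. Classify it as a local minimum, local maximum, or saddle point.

The mixed partial ∂²V/∂x∂y is 0, so the Hessian at any point is diag(V_xx, V_yy) = diag(18(-2x + 1), 18(2y - 5)).
At (3, 2): H = diag(-90, -18).
Both eigenvalues are negative, so H is negative definite: a local maximum.

local maximum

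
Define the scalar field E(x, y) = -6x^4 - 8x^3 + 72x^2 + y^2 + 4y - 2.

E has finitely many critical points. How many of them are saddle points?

2

E separates as a function of x plus a function of y, so ∇E=0 decouples.
∂E/∂x = -24x(x - 2)(x + 3) = 0 at x ∈ {-3, 0, 2}; ∂E/∂y = 2(y + 2) = 0 at y ∈ {-2}.
The Hessian is diagonal: diag(E_xx, E_yy). Second derivatives: E_xx(-3)=-360, E_xx(0)=144, E_xx(2)=-240; E_yy(-2)=2.
Saddle points occur where the two diagonal entries have opposite signs: (-3, -2), (2, -2). Count: 2.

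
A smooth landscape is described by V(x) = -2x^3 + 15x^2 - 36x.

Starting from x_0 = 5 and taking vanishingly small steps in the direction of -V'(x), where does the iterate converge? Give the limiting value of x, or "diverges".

V'(x) = -6(x - 3)(x - 2), so V'(5) = -36.
Gradient descent moves in the -V' direction, i.e. x is increasing.
There is no critical point above x=5, and V' keeps the same sign, so the iterate runs off to +∞.

diverges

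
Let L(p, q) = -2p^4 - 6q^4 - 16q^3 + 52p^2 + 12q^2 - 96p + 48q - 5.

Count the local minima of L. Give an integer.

1

L separates as a function of p plus a function of q, so ∇L=0 decouples.
∂L/∂p = -8(p - 3)(p - 1)(p + 4) = 0 at p ∈ {-4, 1, 3}; ∂L/∂q = -24(q - 1)(q + 1)(q + 2) = 0 at q ∈ {-2, -1, 1}.
The Hessian is diagonal: diag(L_pp, L_qq). Second derivatives: L_pp(-4)=-280, L_pp(1)=80, L_pp(3)=-112; L_qq(-2)=-72, L_qq(-1)=48, L_qq(1)=-144.
Local minima occur where both diagonal entries positive: (1, -1). Count: 1.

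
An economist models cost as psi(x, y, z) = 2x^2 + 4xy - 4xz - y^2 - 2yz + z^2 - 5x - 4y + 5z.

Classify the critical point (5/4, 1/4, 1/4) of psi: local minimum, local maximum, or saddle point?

The Hessian is constant: H = [[4, 4, -4], [4, -2, -2], [-4, -2, 2]].
Leading principal minors: Δ₁ = 4, Δ₂ = -24, Δ₃ = 32.
The minors fit neither the all-positive nor the alternating-sign pattern, so H is indefinite: a saddle point.

saddle point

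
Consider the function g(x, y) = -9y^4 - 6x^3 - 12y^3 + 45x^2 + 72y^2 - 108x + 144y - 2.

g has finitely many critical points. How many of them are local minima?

1

g separates as a function of x plus a function of y, so ∇g=0 decouples.
∂g/∂x = -18(x - 3)(x - 2) = 0 at x ∈ {2, 3}; ∂g/∂y = -36(y - 2)(y + 1)(y + 2) = 0 at y ∈ {-2, -1, 2}.
The Hessian is diagonal: diag(g_xx, g_yy). Second derivatives: g_xx(2)=18, g_xx(3)=-18; g_yy(-2)=-144, g_yy(-1)=108, g_yy(2)=-432.
Local minima occur where both diagonal entries positive: (2, -1). Count: 1.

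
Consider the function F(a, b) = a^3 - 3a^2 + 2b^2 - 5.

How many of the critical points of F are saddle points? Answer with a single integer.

F separates as a function of a plus a function of b, so ∇F=0 decouples.
∂F/∂a = 3a(a - 2) = 0 at a ∈ {0, 2}; ∂F/∂b = 4b = 0 at b ∈ {0}.
The Hessian is diagonal: diag(F_aa, F_bb). Second derivatives: F_aa(0)=-6, F_aa(2)=6; F_bb(0)=4.
Saddle points occur where the two diagonal entries have opposite signs: (0, 0). Count: 1.

1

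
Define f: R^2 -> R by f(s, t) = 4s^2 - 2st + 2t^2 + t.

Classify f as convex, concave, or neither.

convex

f is quadratic, so its Hessian is the constant matrix H = [[8, -2], [-2, 4]].
det(H) = 28, tr(H) = 12.
det(H) > 0 and tr(H) > 0, so H is positive definite everywhere: convex.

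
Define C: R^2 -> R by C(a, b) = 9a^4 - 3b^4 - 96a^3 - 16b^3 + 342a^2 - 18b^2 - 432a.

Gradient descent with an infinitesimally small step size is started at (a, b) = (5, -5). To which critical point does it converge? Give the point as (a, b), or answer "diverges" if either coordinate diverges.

diverges

C is separable, so gradient descent decouples: a follows -∂C/∂a, b follows -∂C/∂b.
∂C/∂a = 36(a - 4)(a - 3)(a - 1); at a=5 this is 288, so a decreases.
∂C/∂b = -12b(b + 1)(b + 3); at b=-5 this is 480, so b decreases.
The b-coordinate has no critical point in that direction and runs off to infinity.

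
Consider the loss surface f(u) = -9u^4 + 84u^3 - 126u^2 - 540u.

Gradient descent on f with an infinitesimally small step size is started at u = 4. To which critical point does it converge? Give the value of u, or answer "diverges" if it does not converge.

3

f'(u) = -36(u - 5)(u - 3)(u + 1), so f'(4) = 180.
Gradient descent moves in the -f' direction, i.e. u is decreasing.
The nearest critical point in that direction is u = 3, where f'' = 288 > 0 (a local minimum). The iterate converges there.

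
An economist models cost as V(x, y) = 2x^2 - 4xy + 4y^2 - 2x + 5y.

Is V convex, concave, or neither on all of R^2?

V is quadratic, so its Hessian is the constant matrix H = [[4, -4], [-4, 8]].
det(H) = 16, tr(H) = 12.
det(H) > 0 and tr(H) > 0, so H is positive definite everywhere: convex.

convex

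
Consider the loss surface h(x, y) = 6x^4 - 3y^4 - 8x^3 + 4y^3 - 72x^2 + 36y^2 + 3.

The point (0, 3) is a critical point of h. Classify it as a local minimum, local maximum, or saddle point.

The mixed partial ∂²h/∂x∂y is 0, so the Hessian at any point is diag(h_xx, h_yy) = diag(24(3x^2 - 2x - 6), 12(-3y^2 + 2y + 6)).
At (0, 3): H = diag(-144, -180).
Both eigenvalues are negative, so H is negative definite: a local maximum.

local maximum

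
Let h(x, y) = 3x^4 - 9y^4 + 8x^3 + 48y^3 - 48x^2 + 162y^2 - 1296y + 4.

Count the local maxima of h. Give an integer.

h separates as a function of x plus a function of y, so ∇h=0 decouples.
∂h/∂x = 12x(x - 2)(x + 4) = 0 at x ∈ {-4, 0, 2}; ∂h/∂y = -36(y - 4)(y - 3)(y + 3) = 0 at y ∈ {-3, 3, 4}.
The Hessian is diagonal: diag(h_xx, h_yy). Second derivatives: h_xx(-4)=288, h_xx(0)=-96, h_xx(2)=144; h_yy(-3)=-1512, h_yy(3)=216, h_yy(4)=-252.
Local maxima occur where both diagonal entries negative: (0, -3), (0, 4). Count: 2.

2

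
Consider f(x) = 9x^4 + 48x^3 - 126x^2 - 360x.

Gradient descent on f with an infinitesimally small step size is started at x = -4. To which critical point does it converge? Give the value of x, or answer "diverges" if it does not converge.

-5

f'(x) = 36(x - 2)(x + 1)(x + 5), so f'(-4) = 648.
Gradient descent moves in the -f' direction, i.e. x is decreasing.
The nearest critical point in that direction is x = -5, where f'' = 1008 > 0 (a local minimum). The iterate converges there.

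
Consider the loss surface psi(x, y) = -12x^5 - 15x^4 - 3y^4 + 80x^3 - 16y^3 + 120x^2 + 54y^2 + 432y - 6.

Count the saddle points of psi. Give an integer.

psi separates as a function of x plus a function of y, so ∇psi=0 decouples.
∂psi/∂x = -60x(x - 2)(x + 1)(x + 2) = 0 at x ∈ {-2, -1, 0, 2}; ∂psi/∂y = -12(y - 3)(y + 3)(y + 4) = 0 at y ∈ {-4, -3, 3}.
The Hessian is diagonal: diag(psi_xx, psi_yy). Second derivatives: psi_xx(-2)=480, psi_xx(-1)=-180, psi_xx(0)=240, psi_xx(2)=-1440; psi_yy(-4)=-84, psi_yy(-3)=72, psi_yy(3)=-504.
Saddle points occur where the two diagonal entries have opposite signs: (-2, -4), (-2, 3), (-1, -3), (0, -4), (0, 3), (2, -3). Count: 6.

6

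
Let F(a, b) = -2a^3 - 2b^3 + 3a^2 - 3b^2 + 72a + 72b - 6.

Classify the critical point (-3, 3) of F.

saddle point

The mixed partial ∂²F/∂a∂b is 0, so the Hessian at any point is diag(F_aa, F_bb) = diag(6(-2a + 1), -6(2b + 1)).
At (-3, 3): H = diag(42, -42).
The eigenvalues have opposite signs, so H is indefinite: a saddle point.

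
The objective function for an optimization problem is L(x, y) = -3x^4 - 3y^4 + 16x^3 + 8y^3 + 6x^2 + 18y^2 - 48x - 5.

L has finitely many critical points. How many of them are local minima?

1

L separates as a function of x plus a function of y, so ∇L=0 decouples.
∂L/∂x = -12(x - 4)(x - 1)(x + 1) = 0 at x ∈ {-1, 1, 4}; ∂L/∂y = -12y(y - 3)(y + 1) = 0 at y ∈ {-1, 0, 3}.
The Hessian is diagonal: diag(L_xx, L_yy). Second derivatives: L_xx(-1)=-120, L_xx(1)=72, L_xx(4)=-180; L_yy(-1)=-48, L_yy(0)=36, L_yy(3)=-144.
Local minima occur where both diagonal entries positive: (1, 0). Count: 1.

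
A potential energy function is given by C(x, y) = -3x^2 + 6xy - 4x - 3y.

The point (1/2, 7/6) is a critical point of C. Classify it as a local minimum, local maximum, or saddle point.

saddle point

The Hessian of C is constant: H = [[-6, 6], [6, 0]].
det(H) = (-6)·0 − 6² = -36.
Since det(H) < 0, H is indefinite and the critical point is a saddle point.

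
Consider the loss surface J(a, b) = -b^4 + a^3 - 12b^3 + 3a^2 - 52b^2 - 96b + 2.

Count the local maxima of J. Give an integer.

2

J separates as a function of a plus a function of b, so ∇J=0 decouples.
∂J/∂a = 3a(a + 2) = 0 at a ∈ {-2, 0}; ∂J/∂b = -4(b + 2)(b + 3)(b + 4) = 0 at b ∈ {-4, -3, -2}.
The Hessian is diagonal: diag(J_aa, J_bb). Second derivatives: J_aa(-2)=-6, J_aa(0)=6; J_bb(-4)=-8, J_bb(-3)=4, J_bb(-2)=-8.
Local maxima occur where both diagonal entries negative: (-2, -4), (-2, -2). Count: 2.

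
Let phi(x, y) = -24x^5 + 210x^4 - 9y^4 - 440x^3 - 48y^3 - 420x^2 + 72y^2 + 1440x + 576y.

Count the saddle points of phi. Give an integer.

6

phi separates as a function of x plus a function of y, so ∇phi=0 decouples.
∂phi/∂x = -120(x - 4)(x - 3)(x - 1)(x + 1) = 0 at x ∈ {-1, 1, 3, 4}; ∂phi/∂y = -36(y - 2)(y + 2)(y + 4) = 0 at y ∈ {-4, -2, 2}.
The Hessian is diagonal: diag(phi_xx, phi_yy). Second derivatives: phi_xx(-1)=4800, phi_xx(1)=-1440, phi_xx(3)=960, phi_xx(4)=-1800; phi_yy(-4)=-432, phi_yy(-2)=288, phi_yy(2)=-864.
Saddle points occur where the two diagonal entries have opposite signs: (-1, -4), (-1, 2), (1, -2), (3, -4), (3, 2), (4, -2). Count: 6.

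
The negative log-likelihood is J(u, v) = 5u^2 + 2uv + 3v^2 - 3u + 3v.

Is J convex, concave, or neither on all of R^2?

J is quadratic, so its Hessian is the constant matrix H = [[10, 2], [2, 6]].
det(H) = 56, tr(H) = 16.
det(H) > 0 and tr(H) > 0, so H is positive definite everywhere: convex.

convex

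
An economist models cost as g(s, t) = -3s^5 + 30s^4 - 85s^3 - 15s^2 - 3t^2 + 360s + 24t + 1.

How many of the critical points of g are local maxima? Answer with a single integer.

2

g separates as a function of s plus a function of t, so ∇g=0 decouples.
∂g/∂s = -15(s - 4)(s - 3)(s - 2)(s + 1) = 0 at s ∈ {-1, 2, 3, 4}; ∂g/∂t = -6(t - 4) = 0 at t ∈ {4}.
The Hessian is diagonal: diag(g_ss, g_tt). Second derivatives: g_ss(-1)=900, g_ss(2)=-90, g_ss(3)=60, g_ss(4)=-150; g_tt(4)=-6.
Local maxima occur where both diagonal entries negative: (2, 4), (4, 4). Count: 2.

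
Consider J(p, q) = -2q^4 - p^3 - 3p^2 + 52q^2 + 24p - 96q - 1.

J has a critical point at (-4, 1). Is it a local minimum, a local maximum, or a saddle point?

The mixed partial ∂²J/∂p∂q is 0, so the Hessian at any point is diag(J_pp, J_qq) = diag(-6(p + 1), 8(-3q^2 + 13)).
At (-4, 1): H = diag(18, 80).
Both eigenvalues are positive, so H is positive definite: a local minimum.

local minimum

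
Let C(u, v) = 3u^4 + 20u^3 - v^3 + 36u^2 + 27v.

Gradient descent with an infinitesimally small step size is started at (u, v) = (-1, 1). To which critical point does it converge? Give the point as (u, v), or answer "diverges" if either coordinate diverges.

C is separable, so gradient descent decouples: u follows -∂C/∂u, v follows -∂C/∂v.
∂C/∂u = 12u(u + 2)(u + 3); at u=-1 this is -24, so u increases.
∂C/∂v = -3(v - 3)(v + 3); at v=1 this is 24, so v decreases.
u converges to its nearest critical value 0 (a local min of the u-part); v converges to -3. The iterate converges to (0, -3).

(0, -3)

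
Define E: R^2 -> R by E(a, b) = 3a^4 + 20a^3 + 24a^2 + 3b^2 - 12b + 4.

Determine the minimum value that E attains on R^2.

E(a,b) separates as P(a) + Q(b) + 4, so its minimum is min P + min Q + 4.
P'(a) = 12a(a + 1)(a + 4) vanishes at a ∈ {-4, -1, 0}; Q'(b) = 6b - 12 vanishes at b ∈ {2}.
Local minima of P (where P''>0): P(-4)=-128, P(0)=0. Local minima of Q: Q(2)=-12.
So the global minimum of E is P(-4) + Q(2) + 4 = -128 − 12 + 4 = -136, attained at (-4, 2).

-136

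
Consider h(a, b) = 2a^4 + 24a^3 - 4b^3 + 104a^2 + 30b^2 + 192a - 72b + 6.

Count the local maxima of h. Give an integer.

1

h separates as a function of a plus a function of b, so ∇h=0 decouples.
∂h/∂a = 8(a + 2)(a + 3)(a + 4) = 0 at a ∈ {-4, -3, -2}; ∂h/∂b = -12(b - 3)(b - 2) = 0 at b ∈ {2, 3}.
The Hessian is diagonal: diag(h_aa, h_bb). Second derivatives: h_aa(-4)=16, h_aa(-3)=-8, h_aa(-2)=16; h_bb(2)=12, h_bb(3)=-12.
Local maxima occur where both diagonal entries negative: (-3, 3). Count: 1.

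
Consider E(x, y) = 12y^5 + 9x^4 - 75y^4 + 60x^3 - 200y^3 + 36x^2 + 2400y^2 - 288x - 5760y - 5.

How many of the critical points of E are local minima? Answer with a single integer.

E separates as a function of x plus a function of y, so ∇E=0 decouples.
∂E/∂x = 36(x - 1)(x + 2)(x + 4) = 0 at x ∈ {-4, -2, 1}; ∂E/∂y = 60(y - 4)(y - 3)(y - 2)(y + 4) = 0 at y ∈ {-4, 2, 3, 4}.
The Hessian is diagonal: diag(E_xx, E_yy). Second derivatives: E_xx(-4)=360, E_xx(-2)=-216, E_xx(1)=540; E_yy(-4)=-20160, E_yy(2)=720, E_yy(3)=-420, E_yy(4)=960.
Local minima occur where both diagonal entries positive: (-4, 2), (-4, 4), (1, 2), (1, 4). Count: 4.

4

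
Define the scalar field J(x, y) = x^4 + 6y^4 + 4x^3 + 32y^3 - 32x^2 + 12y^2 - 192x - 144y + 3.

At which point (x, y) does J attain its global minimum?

J(x,y) separates as P(x) + Q(y) + 3, so its minimum is min P + min Q + 3.
P'(x) = 4(x - 4)(x + 3)(x + 4) vanishes at x ∈ {-4, -3, 4}; Q'(y) = 24(y - 1)(y + 2)(y + 3) vanishes at y ∈ {-3, -2, 1}.
Local minima of P (where P''>0): P(-4)=256, P(4)=-768. Local minima of Q: Q(-3)=162, Q(1)=-94.
So the global minimum of J is P(4) + Q(1) + 3 = -768 − 94 + 3 = -859, attained at (4, 1).

(4, 1)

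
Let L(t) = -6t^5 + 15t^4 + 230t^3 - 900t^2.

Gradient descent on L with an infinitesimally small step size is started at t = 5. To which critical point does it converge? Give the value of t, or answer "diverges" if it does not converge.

L'(t) = -30t(t - 4)(t - 3)(t + 5), so L'(5) = -3000.
Gradient descent moves in the -L' direction, i.e. t is increasing.
There is no critical point above t=5, and L' keeps the same sign, so the iterate runs off to +∞.

diverges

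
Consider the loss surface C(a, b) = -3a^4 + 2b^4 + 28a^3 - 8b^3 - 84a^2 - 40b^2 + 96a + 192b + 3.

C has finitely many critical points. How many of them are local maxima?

2

C separates as a function of a plus a function of b, so ∇C=0 decouples.
∂C/∂a = -12(a - 4)(a - 2)(a - 1) = 0 at a ∈ {1, 2, 4}; ∂C/∂b = 8(b - 4)(b - 2)(b + 3) = 0 at b ∈ {-3, 2, 4}.
The Hessian is diagonal: diag(C_aa, C_bb). Second derivatives: C_aa(1)=-36, C_aa(2)=24, C_aa(4)=-72; C_bb(-3)=280, C_bb(2)=-80, C_bb(4)=112.
Local maxima occur where both diagonal entries negative: (1, 2), (4, 2). Count: 2.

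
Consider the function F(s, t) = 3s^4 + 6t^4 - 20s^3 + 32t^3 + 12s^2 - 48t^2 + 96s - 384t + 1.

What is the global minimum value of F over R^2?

-668

F(s,t) separates as P(s) + Q(t) + 1, so its minimum is min P + min Q + 1.
P'(s) = 12(s - 4)(s - 2)(s + 1) vanishes at s ∈ {-1, 2, 4}; Q'(t) = 24(t - 2)(t + 2)(t + 4) vanishes at t ∈ {-4, -2, 2}.
Local minima of P (where P''>0): P(-1)=-61, P(4)=64. Local minima of Q: Q(-4)=256, Q(2)=-608.
So the global minimum of F is P(-1) + Q(2) + 1 = -61 − 608 + 1 = -668, attained at (-1, 2).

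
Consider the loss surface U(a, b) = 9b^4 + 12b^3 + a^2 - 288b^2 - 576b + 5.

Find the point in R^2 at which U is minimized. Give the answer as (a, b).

U(a,b) separates as P(a) + Q(b) + 5, so its minimum is min P + min Q + 5.
P'(a) = 2a vanishes at a ∈ {0}; Q'(b) = 36(b - 4)(b + 1)(b + 4) vanishes at b ∈ {-4, -1, 4}.
Local minima of P (where P''>0): P(0)=0. Local minima of Q: Q(-4)=-768, Q(4)=-3840.
So the global minimum of U is P(0) + Q(4) + 5 = 0 − 3840 + 5 = -3835, attained at (0, 4).

(0, 4)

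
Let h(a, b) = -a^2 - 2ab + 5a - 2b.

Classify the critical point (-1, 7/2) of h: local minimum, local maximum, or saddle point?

The Hessian of h is constant: H = [[-2, -2], [-2, 0]].
det(H) = (-2)·0 − (-2)² = -4.
Since det(H) < 0, H is indefinite and the critical point is a saddle point.

saddle point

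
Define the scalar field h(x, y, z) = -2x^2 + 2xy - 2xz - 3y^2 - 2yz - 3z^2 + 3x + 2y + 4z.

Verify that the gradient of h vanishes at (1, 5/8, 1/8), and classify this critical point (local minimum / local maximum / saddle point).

local maximum

∇h = (-4x + 2y - 2z + 3, 2x - 6y - 2z + 2, -2x - 2y - 6z + 4); substituting (1, 5/8, 1/8) gives ∇h = (0, 0, 0), so (1, 5/8, 1/8) is indeed a critical point.
The Hessian is constant: H = [[-4, 2, -2], [2, -6, -2], [-2, -2, -6]].
Leading principal minors: Δ₁ = -4, Δ₂ = 20, Δ₃ = -64.
The minors alternate sign starting negative (−, +, −), so H is negative definite: a local maximum.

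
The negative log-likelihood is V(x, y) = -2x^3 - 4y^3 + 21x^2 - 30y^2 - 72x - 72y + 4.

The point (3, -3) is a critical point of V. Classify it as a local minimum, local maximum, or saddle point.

local minimum

The mixed partial ∂²V/∂x∂y is 0, so the Hessian at any point is diag(V_xx, V_yy) = diag(6(-2x + 7), -12(2y + 5)).
At (3, -3): H = diag(6, 12).
Both eigenvalues are positive, so H is positive definite: a local minimum.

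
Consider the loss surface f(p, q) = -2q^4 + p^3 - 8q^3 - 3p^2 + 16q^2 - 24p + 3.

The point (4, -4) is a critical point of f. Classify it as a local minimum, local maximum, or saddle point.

The mixed partial ∂²f/∂p∂q is 0, so the Hessian at any point is diag(f_pp, f_qq) = diag(6(p - 1), 8(-3q^2 - 6q + 4)).
At (4, -4): H = diag(18, -160).
The eigenvalues have opposite signs, so H is indefinite: a saddle point.

saddle point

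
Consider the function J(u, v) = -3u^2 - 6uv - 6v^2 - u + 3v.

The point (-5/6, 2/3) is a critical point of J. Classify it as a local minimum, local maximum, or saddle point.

local maximum

The Hessian of J is constant: H = [[-6, -6], [-6, -12]].
det(H) = (-6)·(-12) − (-6)² = 36.
det(H) > 0 and tr(H) = -18 < 0, so H is negative definite and the point is a local maximum.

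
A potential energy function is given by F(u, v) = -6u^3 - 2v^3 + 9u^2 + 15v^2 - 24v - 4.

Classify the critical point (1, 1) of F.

saddle point

The mixed partial ∂²F/∂u∂v is 0, so the Hessian at any point is diag(F_uu, F_vv) = diag(18(-2u + 1), 6(-2v + 5)).
At (1, 1): H = diag(-18, 18).
The eigenvalues have opposite signs, so H is indefinite: a saddle point.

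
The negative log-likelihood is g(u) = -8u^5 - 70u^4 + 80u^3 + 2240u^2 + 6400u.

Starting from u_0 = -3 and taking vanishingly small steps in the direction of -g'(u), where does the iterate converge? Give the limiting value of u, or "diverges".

-2

g'(u) = -40(u - 4)(u + 2)(u + 4)(u + 5), so g'(-3) = -560.
Gradient descent moves in the -g' direction, i.e. u is increasing.
The nearest critical point in that direction is u = -2, where g'' = 1440 > 0 (a local minimum). The iterate converges there.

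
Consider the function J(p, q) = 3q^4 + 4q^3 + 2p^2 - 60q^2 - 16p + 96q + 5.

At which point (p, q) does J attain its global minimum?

(4, -4)

J(p,q) separates as A(p) + B(q) + 5, so its minimum is min A + min B + 5.
A'(p) = 4p - 16 vanishes at p ∈ {4}; B'(q) = 12(q - 2)(q - 1)(q + 4) vanishes at q ∈ {-4, 1, 2}.
Local minima of A (where A''>0): A(4)=-32. Local minima of B: B(-4)=-832, B(2)=32.
So the global minimum of J is A(4) + B(-4) + 5 = -32 − 832 + 5 = -859, attained at (4, -4).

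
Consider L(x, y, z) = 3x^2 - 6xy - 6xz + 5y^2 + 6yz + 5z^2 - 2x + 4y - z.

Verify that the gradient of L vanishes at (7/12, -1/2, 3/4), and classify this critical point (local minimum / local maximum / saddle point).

local minimum

∇L = (6x - 6y - 6z - 2, -6x + 10y + 6z + 4, -6x + 6y + 10z - 1); substituting (7/12, -1/2, 3/4) gives ∇L = (0, 0, 0), so (7/12, -1/2, 3/4) is indeed a critical point.
The Hessian is constant: H = [[6, -6, -6], [-6, 10, 6], [-6, 6, 10]].
Leading principal minors: Δ₁ = 6, Δ₂ = 24, Δ₃ = 96.
All leading minors are positive, so H is positive definite: a local minimum.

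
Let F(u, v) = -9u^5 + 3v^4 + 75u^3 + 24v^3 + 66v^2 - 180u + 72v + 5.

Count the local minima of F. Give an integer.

4

F separates as a function of u plus a function of v, so ∇F=0 decouples.
∂F/∂u = -45(u - 2)(u - 1)(u + 1)(u + 2) = 0 at u ∈ {-2, -1, 1, 2}; ∂F/∂v = 12(v + 1)(v + 2)(v + 3) = 0 at v ∈ {-3, -2, -1}.
The Hessian is diagonal: diag(F_uu, F_vv). Second derivatives: F_uu(-2)=540, F_uu(-1)=-270, F_uu(1)=270, F_uu(2)=-540; F_vv(-3)=24, F_vv(-2)=-12, F_vv(-1)=24.
Local minima occur where both diagonal entries positive: (-2, -3), (-2, -1), (1, -3), (1, -1). Count: 4.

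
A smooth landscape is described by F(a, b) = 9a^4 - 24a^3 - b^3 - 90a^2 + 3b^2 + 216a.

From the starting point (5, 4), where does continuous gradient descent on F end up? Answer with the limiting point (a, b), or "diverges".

diverges

F is separable, so gradient descent decouples: a follows -∂F/∂a, b follows -∂F/∂b.
∂F/∂a = 36(a - 3)(a - 1)(a + 2); at a=5 this is 2016, so a decreases.
∂F/∂b = -3b(b - 2); at b=4 this is -24, so b increases.
The b-coordinate has no critical point in that direction and runs off to infinity.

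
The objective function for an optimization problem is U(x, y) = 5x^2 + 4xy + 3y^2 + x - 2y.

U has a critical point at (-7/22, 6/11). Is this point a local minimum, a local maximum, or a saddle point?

local minimum

The Hessian of U is constant: H = [[10, 4], [4, 6]].
det(H) = 10·6 − 4² = 44.
det(H) > 0 and tr(H) = 16 > 0, so H is positive definite and the point is a local minimum.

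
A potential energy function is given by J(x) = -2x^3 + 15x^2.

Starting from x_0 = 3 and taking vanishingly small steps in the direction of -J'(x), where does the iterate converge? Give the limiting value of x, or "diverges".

J'(x) = -6x(x - 5), so J'(3) = 36.
Gradient descent moves in the -J' direction, i.e. x is decreasing.
The nearest critical point in that direction is x = 0, where J'' = 30 > 0 (a local minimum). The iterate converges there.

0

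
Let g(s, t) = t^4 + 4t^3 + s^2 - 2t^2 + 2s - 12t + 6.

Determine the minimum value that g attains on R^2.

g(s,t) separates as P(s) + Q(t) + 6, so its minimum is min P + min Q + 6.
P'(s) = 2s + 2 vanishes at s ∈ {-1}; Q'(t) = 4(t - 1)(t + 1)(t + 3) vanishes at t ∈ {-3, -1, 1}.
Local minima of P (where P''>0): P(-1)=-1. Local minima of Q: Q(-3)=-9, Q(1)=-9.
So the global minimum of g is P(-1) + Q(-3) + 6 = -1 − 9 + 6 = -4, attained at (-1, -3).

-4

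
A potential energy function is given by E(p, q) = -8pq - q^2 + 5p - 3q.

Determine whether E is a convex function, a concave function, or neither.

neither

E is quadratic, so its Hessian is the constant matrix H = [[0, -8], [-8, -2]].
det(H) = -64, tr(H) = -2.
det(H) < 0, so H is indefinite: neither convex nor concave.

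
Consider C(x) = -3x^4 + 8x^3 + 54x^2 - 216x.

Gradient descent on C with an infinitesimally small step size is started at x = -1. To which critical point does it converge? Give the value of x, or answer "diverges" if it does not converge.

C'(x) = -12(x - 3)(x - 2)(x + 3), so C'(-1) = -288.
Gradient descent moves in the -C' direction, i.e. x is increasing.
The nearest critical point in that direction is x = 2, where C'' = 60 > 0 (a local minimum). The iterate converges there.

2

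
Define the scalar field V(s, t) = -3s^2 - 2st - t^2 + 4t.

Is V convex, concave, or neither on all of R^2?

concave

V is quadratic, so its Hessian is the constant matrix H = [[-6, -2], [-2, -2]].
det(H) = 8, tr(H) = -8.
det(H) > 0 and tr(H) < 0, so H is negative definite everywhere: concave.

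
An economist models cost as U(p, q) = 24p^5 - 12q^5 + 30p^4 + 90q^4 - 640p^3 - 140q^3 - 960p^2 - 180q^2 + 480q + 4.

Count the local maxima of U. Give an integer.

U separates as a function of p plus a function of q, so ∇U=0 decouples.
∂U/∂p = 120p(p - 4)(p + 1)(p + 4) = 0 at p ∈ {-4, -1, 0, 4}; ∂U/∂q = -60(q - 4)(q - 2)(q - 1)(q + 1) = 0 at q ∈ {-1, 1, 2, 4}.
The Hessian is diagonal: diag(U_pp, U_qq). Second derivatives: U_pp(-4)=-11520, U_pp(-1)=1800, U_pp(0)=-1920, U_pp(4)=19200; U_qq(-1)=1800, U_qq(1)=-360, U_qq(2)=360, U_qq(4)=-1800.
Local maxima occur where both diagonal entries negative: (-4, 1), (-4, 4), (0, 1), (0, 4). Count: 4.

4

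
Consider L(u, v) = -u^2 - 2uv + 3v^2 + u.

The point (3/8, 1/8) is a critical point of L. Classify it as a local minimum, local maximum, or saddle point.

saddle point

The Hessian of L is constant: H = [[-2, -2], [-2, 6]].
det(H) = (-2)·6 − (-2)² = -16.
Since det(H) < 0, H is indefinite and the critical point is a saddle point.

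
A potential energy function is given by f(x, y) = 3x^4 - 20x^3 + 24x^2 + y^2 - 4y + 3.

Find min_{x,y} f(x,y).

f(x,y) separates as P(x) + Q(y) + 3, so its minimum is min P + min Q + 3.
P'(x) = 12x(x - 4)(x - 1) vanishes at x ∈ {0, 1, 4}; Q'(y) = 2y - 4 vanishes at y ∈ {2}.
Local minima of P (where P''>0): P(0)=0, P(4)=-128. Local minima of Q: Q(2)=-4.
So the global minimum of f is P(4) + Q(2) + 3 = -128 − 4 + 3 = -129, attained at (4, 2).

-129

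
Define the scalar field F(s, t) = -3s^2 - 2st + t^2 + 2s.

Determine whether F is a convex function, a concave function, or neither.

neither

F is quadratic, so its Hessian is the constant matrix H = [[-6, -2], [-2, 2]].
det(H) = -16, tr(H) = -4.
det(H) < 0, so H is indefinite: neither convex nor concave.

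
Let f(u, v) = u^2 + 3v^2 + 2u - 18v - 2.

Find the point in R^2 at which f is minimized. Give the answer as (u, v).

(-1, 3)

f(u,v) separates as P(u) + Q(v) − 2, so its minimum is min P + min Q − 2.
P'(u) = 2u + 2 vanishes at u ∈ {-1}; Q'(v) = 6v - 18 vanishes at v ∈ {3}.
Local minima of P (where P''>0): P(-1)=-1. Local minima of Q: Q(3)=-27.
So the global minimum of f is P(-1) + Q(3) − 2 = -1 − 27 − 2 = -30, attained at (-1, 3).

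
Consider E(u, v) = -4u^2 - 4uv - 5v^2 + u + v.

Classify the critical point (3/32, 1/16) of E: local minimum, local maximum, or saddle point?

The Hessian of E is constant: H = [[-8, -4], [-4, -10]].
det(H) = (-8)·(-10) − (-4)² = 64.
det(H) > 0 and tr(H) = -18 < 0, so H is negative definite and the point is a local maximum.

local maximum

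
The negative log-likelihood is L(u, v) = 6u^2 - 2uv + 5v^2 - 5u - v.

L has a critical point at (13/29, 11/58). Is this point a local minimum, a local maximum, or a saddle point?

local minimum

The Hessian of L is constant: H = [[12, -2], [-2, 10]].
det(H) = 12·10 − (-2)² = 116.
det(H) > 0 and tr(H) = 22 > 0, so H is positive definite and the point is a local minimum.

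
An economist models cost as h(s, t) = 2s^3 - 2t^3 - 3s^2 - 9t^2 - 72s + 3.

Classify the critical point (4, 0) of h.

The mixed partial ∂²h/∂s∂t is 0, so the Hessian at any point is diag(h_ss, h_tt) = diag(6(2s - 1), -6(2t + 3)).
At (4, 0): H = diag(42, -18).
The eigenvalues have opposite signs, so H is indefinite: a saddle point.

saddle point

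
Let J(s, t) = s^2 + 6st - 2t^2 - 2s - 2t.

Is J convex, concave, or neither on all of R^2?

J is quadratic, so its Hessian is the constant matrix H = [[2, 6], [6, -4]].
det(H) = -44, tr(H) = -2.
det(H) < 0, so H is indefinite: neither convex nor concave.

neither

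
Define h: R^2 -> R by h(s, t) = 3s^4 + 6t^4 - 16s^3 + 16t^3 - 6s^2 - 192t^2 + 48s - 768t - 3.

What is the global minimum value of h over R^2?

h(s,t) separates as P(s) + Q(t) − 3, so its minimum is min P + min Q − 3.
P'(s) = 12(s - 4)(s - 1)(s + 1) vanishes at s ∈ {-1, 1, 4}; Q'(t) = 24(t - 4)(t + 2)(t + 4) vanishes at t ∈ {-4, -2, 4}.
Local minima of P (where P''>0): P(-1)=-35, P(4)=-160. Local minima of Q: Q(-4)=512, Q(4)=-3584.
So the global minimum of h is P(4) + Q(4) − 3 = -160 − 3584 − 3 = -3747, attained at (4, 4).

-3747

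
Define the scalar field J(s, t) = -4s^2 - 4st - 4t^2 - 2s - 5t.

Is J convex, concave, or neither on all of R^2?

concave

J is quadratic, so its Hessian is the constant matrix H = [[-8, -4], [-4, -8]].
det(H) = 48, tr(H) = -16.
det(H) > 0 and tr(H) < 0, so H is negative definite everywhere: concave.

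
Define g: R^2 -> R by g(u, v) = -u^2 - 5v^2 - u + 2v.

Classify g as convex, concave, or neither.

g is quadratic, so its Hessian is the constant matrix H = [[-2, 0], [0, -10]].
det(H) = 20, tr(H) = -12.
det(H) > 0 and tr(H) < 0, so H is negative definite everywhere: concave.

concave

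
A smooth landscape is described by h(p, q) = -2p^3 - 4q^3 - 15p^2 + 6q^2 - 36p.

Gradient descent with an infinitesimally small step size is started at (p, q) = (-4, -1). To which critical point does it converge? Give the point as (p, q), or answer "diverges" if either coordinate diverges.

h is separable, so gradient descent decouples: p follows -∂h/∂p, q follows -∂h/∂q.
∂h/∂p = -6(p + 2)(p + 3); at p=-4 this is -12, so p increases.
∂h/∂q = -12q(q - 1); at q=-1 this is -24, so q increases.
p converges to its nearest critical value -3 (a local min of the p-part); q converges to 0. The iterate converges to (-3, 0).

(-3, 0)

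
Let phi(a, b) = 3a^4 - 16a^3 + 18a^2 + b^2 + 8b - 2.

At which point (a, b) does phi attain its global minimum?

phi(a,b) separates as P(a) + Q(b) − 2, so its minimum is min P + min Q − 2.
P'(a) = 12a(a - 3)(a - 1) vanishes at a ∈ {0, 1, 3}; Q'(b) = 2b + 8 vanishes at b ∈ {-4}.
Local minima of P (where P''>0): P(0)=0, P(3)=-27. Local minima of Q: Q(-4)=-16.
So the global minimum of phi is P(3) + Q(-4) − 2 = -27 − 16 − 2 = -45, attained at (3, -4).

(3, -4)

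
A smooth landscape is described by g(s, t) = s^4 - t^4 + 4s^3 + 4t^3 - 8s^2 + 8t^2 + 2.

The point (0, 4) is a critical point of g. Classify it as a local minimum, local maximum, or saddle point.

local maximum

The mixed partial ∂²g/∂s∂t is 0, so the Hessian at any point is diag(g_ss, g_tt) = diag(4(3s^2 + 6s - 4), 4(-3t^2 + 6t + 4)).
At (0, 4): H = diag(-16, -80).
Both eigenvalues are negative, so H is negative definite: a local maximum.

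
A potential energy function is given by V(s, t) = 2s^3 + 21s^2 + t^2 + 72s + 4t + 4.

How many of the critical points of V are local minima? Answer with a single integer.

1

V separates as a function of s plus a function of t, so ∇V=0 decouples.
∂V/∂s = 6(s + 3)(s + 4) = 0 at s ∈ {-4, -3}; ∂V/∂t = 2(t + 2) = 0 at t ∈ {-2}.
The Hessian is diagonal: diag(V_ss, V_tt). Second derivatives: V_ss(-4)=-6, V_ss(-3)=6; V_tt(-2)=2.
Local minima occur where both diagonal entries positive: (-3, -2). Count: 1.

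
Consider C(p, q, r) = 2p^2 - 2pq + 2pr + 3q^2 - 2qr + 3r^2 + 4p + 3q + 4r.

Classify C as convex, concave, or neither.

convex

C is quadratic, so its Hessian is the constant matrix H = [[4, -2, 2], [-2, 6, -2], [2, -2, 6]].
Leading principal minors: 4, 20, 96.
All positive ⇒ H ≻ 0 ⇒ convex.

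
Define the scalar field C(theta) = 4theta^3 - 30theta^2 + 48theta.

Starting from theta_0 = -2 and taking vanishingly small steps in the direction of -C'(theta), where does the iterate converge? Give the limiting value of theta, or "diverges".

C'(theta) = 12(theta - 4)(theta - 1), so C'(-2) = 216.
Gradient descent moves in the -C' direction, i.e. theta is decreasing.
There is no critical point below theta=-2, and C' keeps the same sign, so the iterate runs off to −∞.

diverges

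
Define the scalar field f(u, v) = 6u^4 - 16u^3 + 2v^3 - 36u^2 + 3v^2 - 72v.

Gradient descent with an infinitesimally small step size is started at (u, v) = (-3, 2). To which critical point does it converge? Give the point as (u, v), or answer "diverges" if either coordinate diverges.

(-1, 3)

f is separable, so gradient descent decouples: u follows -∂f/∂u, v follows -∂f/∂v.
∂f/∂u = 24u(u - 3)(u + 1); at u=-3 this is -864, so u increases.
∂f/∂v = 6(v - 3)(v + 4); at v=2 this is -36, so v increases.
u converges to its nearest critical value -1 (a local min of the u-part); v converges to 3. The iterate converges to (-1, 3).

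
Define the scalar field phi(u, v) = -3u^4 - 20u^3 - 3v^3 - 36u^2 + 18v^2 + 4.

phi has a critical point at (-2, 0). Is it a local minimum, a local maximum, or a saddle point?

The mixed partial ∂²phi/∂u∂v is 0, so the Hessian at any point is diag(phi_uu, phi_vv) = diag(-12(3u^2 + 10u + 6), 18(-v + 2)).
At (-2, 0): H = diag(24, 36).
Both eigenvalues are positive, so H is positive definite: a local minimum.

local minimum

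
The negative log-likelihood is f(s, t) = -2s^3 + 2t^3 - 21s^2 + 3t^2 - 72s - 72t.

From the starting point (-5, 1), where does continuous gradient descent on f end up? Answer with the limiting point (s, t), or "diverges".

(-4, 3)

f is separable, so gradient descent decouples: s follows -∂f/∂s, t follows -∂f/∂t.
∂f/∂s = -6(s + 3)(s + 4); at s=-5 this is -12, so s increases.
∂f/∂t = 6(t - 3)(t + 4); at t=1 this is -60, so t increases.
s converges to its nearest critical value -4 (a local min of the s-part); t converges to 3. The iterate converges to (-4, 3).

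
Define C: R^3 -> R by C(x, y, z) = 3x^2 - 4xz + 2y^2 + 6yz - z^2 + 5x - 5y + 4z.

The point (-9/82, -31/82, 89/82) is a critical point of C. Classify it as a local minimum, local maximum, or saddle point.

saddle point

The Hessian is constant: H = [[6, 0, -4], [0, 4, 6], [-4, 6, -2]].
Leading principal minors: Δ₁ = 6, Δ₂ = 24, Δ₃ = -328.
The minors fit neither the all-positive nor the alternating-sign pattern, so H is indefinite: a saddle point.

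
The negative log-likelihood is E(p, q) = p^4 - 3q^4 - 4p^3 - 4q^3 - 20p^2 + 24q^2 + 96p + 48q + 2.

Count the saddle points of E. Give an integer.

5

E separates as a function of p plus a function of q, so ∇E=0 decouples.
∂E/∂p = 4(p - 4)(p - 2)(p + 3) = 0 at p ∈ {-3, 2, 4}; ∂E/∂q = -12(q - 2)(q + 1)(q + 2) = 0 at q ∈ {-2, -1, 2}.
The Hessian is diagonal: diag(E_pp, E_qq). Second derivatives: E_pp(-3)=140, E_pp(2)=-40, E_pp(4)=56; E_qq(-2)=-48, E_qq(-1)=36, E_qq(2)=-144.
Saddle points occur where the two diagonal entries have opposite signs: (-3, -2), (-3, 2), (2, -1), (4, -2), (4, 2). Count: 5.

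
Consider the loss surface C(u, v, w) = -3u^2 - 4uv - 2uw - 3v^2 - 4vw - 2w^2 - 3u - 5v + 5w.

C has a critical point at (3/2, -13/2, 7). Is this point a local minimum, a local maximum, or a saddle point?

The Hessian is constant: H = [[-6, -4, -2], [-4, -6, -4], [-2, -4, -4]].
Leading principal minors: Δ₁ = -6, Δ₂ = 20, Δ₃ = -24.
The minors alternate sign starting negative (−, +, −), so H is negative definite: a local maximum.

local maximum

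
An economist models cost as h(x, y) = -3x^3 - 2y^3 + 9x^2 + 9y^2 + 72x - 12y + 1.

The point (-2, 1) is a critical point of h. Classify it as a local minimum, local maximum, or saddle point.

local minimum

The mixed partial ∂²h/∂x∂y is 0, so the Hessian at any point is diag(h_xx, h_yy) = diag(18(-x + 1), 6(-2y + 3)).
At (-2, 1): H = diag(54, 6).
Both eigenvalues are positive, so H is positive definite: a local minimum.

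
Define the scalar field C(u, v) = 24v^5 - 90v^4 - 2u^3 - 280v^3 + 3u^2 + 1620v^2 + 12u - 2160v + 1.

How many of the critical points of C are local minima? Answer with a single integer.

C separates as a function of u plus a function of v, so ∇C=0 decouples.
∂C/∂u = -6(u - 2)(u + 1) = 0 at u ∈ {-1, 2}; ∂C/∂v = 120(v - 3)(v - 2)(v - 1)(v + 3) = 0 at v ∈ {-3, 1, 2, 3}.
The Hessian is diagonal: diag(C_uu, C_vv). Second derivatives: C_uu(-1)=18, C_uu(2)=-18; C_vv(-3)=-14400, C_vv(1)=960, C_vv(2)=-600, C_vv(3)=1440.
Local minima occur where both diagonal entries positive: (-1, 1), (-1, 3). Count: 2.

2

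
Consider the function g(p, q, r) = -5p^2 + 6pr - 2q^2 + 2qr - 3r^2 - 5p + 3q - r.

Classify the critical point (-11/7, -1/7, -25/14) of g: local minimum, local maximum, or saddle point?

local maximum

The Hessian is constant: H = [[-10, 0, 6], [0, -4, 2], [6, 2, -6]].
Leading principal minors: Δ₁ = -10, Δ₂ = 40, Δ₃ = -56.
The minors alternate sign starting negative (−, +, −), so H is negative definite: a local maximum.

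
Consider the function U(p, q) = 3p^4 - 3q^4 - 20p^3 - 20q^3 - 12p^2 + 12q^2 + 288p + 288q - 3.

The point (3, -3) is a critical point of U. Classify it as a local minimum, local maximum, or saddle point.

The mixed partial ∂²U/∂p∂q is 0, so the Hessian at any point is diag(U_pp, U_qq) = diag(12(3p^2 - 10p - 2), 12(-3q^2 - 10q + 2)).
At (3, -3): H = diag(-60, 60).
The eigenvalues have opposite signs, so H is indefinite: a saddle point.

saddle point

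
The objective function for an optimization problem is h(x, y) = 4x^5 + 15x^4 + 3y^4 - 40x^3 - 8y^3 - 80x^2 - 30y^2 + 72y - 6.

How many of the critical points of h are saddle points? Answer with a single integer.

6

h separates as a function of x plus a function of y, so ∇h=0 decouples.
∂h/∂x = 20x(x - 2)(x + 1)(x + 4) = 0 at x ∈ {-4, -1, 0, 2}; ∂h/∂y = 12(y - 3)(y - 1)(y + 2) = 0 at y ∈ {-2, 1, 3}.
The Hessian is diagonal: diag(h_xx, h_yy). Second derivatives: h_xx(-4)=-1440, h_xx(-1)=180, h_xx(0)=-160, h_xx(2)=720; h_yy(-2)=180, h_yy(1)=-72, h_yy(3)=120.
Saddle points occur where the two diagonal entries have opposite signs: (-4, -2), (-4, 3), (-1, 1), (0, -2), (0, 3), (2, 1). Count: 6.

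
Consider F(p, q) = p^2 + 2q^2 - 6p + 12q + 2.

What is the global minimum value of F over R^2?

F(p,q) separates as A(p) + B(q) + 2, so its minimum is min A + min B + 2.
A'(p) = 2p - 6 vanishes at p ∈ {3}; B'(q) = 4q + 12 vanishes at q ∈ {-3}.
Local minima of A (where A''>0): A(3)=-9. Local minima of B: B(-3)=-18.
So the global minimum of F is A(3) + B(-3) + 2 = -9 − 18 + 2 = -25, attained at (3, -3).

-25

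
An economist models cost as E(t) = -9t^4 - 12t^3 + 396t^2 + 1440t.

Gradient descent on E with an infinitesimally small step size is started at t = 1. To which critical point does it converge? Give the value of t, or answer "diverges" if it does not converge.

-2

E'(t) = -36(t - 5)(t + 2)(t + 4), so E'(1) = 2160.
Gradient descent moves in the -E' direction, i.e. t is decreasing.
The nearest critical point in that direction is t = -2, where E'' = 504 > 0 (a local minimum). The iterate converges there.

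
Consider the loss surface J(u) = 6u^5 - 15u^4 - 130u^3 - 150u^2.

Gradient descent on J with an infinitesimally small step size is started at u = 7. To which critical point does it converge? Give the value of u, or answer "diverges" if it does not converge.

J'(u) = 30u(u - 5)(u + 1)(u + 2), so J'(7) = 30240.
Gradient descent moves in the -J' direction, i.e. u is decreasing.
The nearest critical point in that direction is u = 5, where J'' = 6300 > 0 (a local minimum). The iterate converges there.

5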